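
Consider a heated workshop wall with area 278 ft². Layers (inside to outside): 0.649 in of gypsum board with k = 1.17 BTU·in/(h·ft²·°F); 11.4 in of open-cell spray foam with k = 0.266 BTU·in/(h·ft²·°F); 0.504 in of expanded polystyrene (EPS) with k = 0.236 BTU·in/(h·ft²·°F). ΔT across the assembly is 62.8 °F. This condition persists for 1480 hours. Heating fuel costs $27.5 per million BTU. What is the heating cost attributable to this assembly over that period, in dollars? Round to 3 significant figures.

0.649/1.17 = 0.5547
11.4/0.266 = 42.86
0.504/0.236 = 2.136
R_total = 0.5547 + 42.86 + 2.136 = 45.55 ft²·°F·h/BTU
Q = 278 × 62.8 / 45.55 = 383.3 BTU/h
E = 383.3 × 1480 = 567300 BTU
Cost = 567300/10⁶ × 27.5 = $15.6

15.6 dollars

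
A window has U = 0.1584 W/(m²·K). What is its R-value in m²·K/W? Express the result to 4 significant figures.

R = 1/U = 1/0.1584 = 6.3131

6.313 m²·K/W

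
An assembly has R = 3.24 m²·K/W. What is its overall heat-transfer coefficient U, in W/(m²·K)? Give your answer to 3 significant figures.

0.309 W/(m²·K)

U = 1/R = 1/3.24 = 0.3086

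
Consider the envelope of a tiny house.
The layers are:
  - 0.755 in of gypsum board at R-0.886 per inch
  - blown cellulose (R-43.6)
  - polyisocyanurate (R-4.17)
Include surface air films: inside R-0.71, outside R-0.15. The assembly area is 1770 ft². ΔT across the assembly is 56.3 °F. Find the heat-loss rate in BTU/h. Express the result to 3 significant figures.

2020 BTU/h

0.755 × 0.886 = 0.6689
R_total = 0.71 + 0.6689 + 43.6 + 4.17 + 0.15 = 49.3 ft²·°F·h/BTU
Q = A·ΔT/R = 1770 × 56.3 / 49.3 = 2021 BTU/h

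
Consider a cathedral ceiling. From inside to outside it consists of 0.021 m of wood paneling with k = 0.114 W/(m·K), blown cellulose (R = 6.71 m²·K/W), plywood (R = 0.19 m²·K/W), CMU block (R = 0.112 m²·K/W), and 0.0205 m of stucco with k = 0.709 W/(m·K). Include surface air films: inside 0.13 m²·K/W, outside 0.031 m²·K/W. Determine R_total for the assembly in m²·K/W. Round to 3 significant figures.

0.021/0.114 = 0.1842
0.0205/0.709 = 0.02891
R_total = 0.13 + 0.1842 + 6.71 + 0.19 + 0.112 + 0.02891 + 0.031 = 7.386 m²·K/W

7.39 m²·K/W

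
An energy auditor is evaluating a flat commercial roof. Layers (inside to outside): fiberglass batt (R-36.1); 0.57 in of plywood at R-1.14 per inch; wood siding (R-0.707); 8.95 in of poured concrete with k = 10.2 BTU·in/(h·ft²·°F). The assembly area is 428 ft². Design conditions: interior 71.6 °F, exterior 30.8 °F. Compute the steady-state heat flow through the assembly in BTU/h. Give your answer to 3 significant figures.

456 BTU/h

0.57 × 1.14 = 0.6498
8.95/10.2 = 0.8775
R_total = 36.1 + 0.6498 + 0.707 + 0.8775 = 38.33 ft²·°F·h/BTU
Q = A·ΔT/R = 428 × (71.6 − 30.8) / 38.33 = 455.5 BTU/h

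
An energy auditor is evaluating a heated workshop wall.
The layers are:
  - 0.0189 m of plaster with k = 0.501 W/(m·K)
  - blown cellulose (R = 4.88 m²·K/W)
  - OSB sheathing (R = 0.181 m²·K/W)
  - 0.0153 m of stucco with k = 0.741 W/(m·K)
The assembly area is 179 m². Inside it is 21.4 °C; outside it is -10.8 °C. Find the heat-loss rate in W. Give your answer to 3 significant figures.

0.0189/0.501 = 0.03772
0.0153/0.741 = 0.02065
R_total = 0.03772 + 4.88 + 0.181 + 0.02065 = 5.119 m²·K/W
Q = A·ΔT/R = 179 × (21.4 − (-10.8)) / 5.119 = 1126 W

1130 W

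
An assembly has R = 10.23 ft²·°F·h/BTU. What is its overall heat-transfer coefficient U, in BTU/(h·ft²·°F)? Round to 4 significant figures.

0.09775 BTU/(h·ft²·°F)

U = 1/R = 1/10.23 = 0.097752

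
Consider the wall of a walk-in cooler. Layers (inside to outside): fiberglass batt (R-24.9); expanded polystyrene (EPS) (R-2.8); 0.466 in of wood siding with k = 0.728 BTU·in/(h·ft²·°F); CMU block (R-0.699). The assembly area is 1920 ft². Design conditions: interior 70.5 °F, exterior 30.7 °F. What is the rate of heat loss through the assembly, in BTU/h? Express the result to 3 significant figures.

0.466/0.728 = 0.6401
R_total = 24.9 + 2.8 + 0.6401 + 0.699 = 29.04 ft²·°F·h/BTU
Q = A·ΔT/R = 1920 × (70.5 − 30.7) / 29.04 = 2631 BTU/h

2630 BTU/h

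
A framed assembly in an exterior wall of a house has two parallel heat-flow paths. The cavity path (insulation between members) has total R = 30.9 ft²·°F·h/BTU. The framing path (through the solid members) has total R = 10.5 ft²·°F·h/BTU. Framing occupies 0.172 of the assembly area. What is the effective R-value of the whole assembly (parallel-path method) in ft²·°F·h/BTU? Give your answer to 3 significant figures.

U_eff = 0.828/30.9 + 0.172/10.5 = 0.0268 + 0.01638 = 0.04318
R_eff = 1/U_eff = 23.16 ft²·°F·h/BTU

23.2 ft²·°F·h/BTU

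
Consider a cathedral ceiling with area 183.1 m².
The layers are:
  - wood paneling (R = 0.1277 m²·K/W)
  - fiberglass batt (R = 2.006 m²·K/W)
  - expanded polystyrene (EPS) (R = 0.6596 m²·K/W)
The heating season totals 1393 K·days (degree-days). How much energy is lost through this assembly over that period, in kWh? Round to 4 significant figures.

2191 kWh

R_total = 0.1277 + 2.006 + 0.6596 = 2.7933 m²·K/W
E = A × HDD × 24 / R / 1000 = 183.1 × 1393 × 24 / 2.7933 / 1000 = 2191.5 kWh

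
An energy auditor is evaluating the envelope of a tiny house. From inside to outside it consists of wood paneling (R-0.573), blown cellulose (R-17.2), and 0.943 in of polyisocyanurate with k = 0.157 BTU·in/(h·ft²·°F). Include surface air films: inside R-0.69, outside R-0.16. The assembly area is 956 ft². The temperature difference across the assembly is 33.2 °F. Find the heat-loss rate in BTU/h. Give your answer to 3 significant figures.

0.943/0.157 = 6.006
R_total = 0.69 + 0.573 + 17.2 + 6.006 + 0.16 = 24.63 ft²·°F·h/BTU
Q = A·ΔT/R = 956 × 33.2 / 24.63 = 1289 BTU/h

1290 BTU/h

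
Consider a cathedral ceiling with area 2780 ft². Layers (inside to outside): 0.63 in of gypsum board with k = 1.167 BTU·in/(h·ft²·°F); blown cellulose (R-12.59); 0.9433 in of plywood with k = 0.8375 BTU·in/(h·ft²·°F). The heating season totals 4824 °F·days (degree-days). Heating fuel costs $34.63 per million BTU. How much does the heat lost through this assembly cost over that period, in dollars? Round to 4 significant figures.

0.63/1.167 = 0.53985
0.9433/0.8375 = 1.1263
R_total = 0.53985 + 12.59 + 1.1263 = 14.256 ft²·°F·h/BTU
E = A × HDD × 24 / R = 2780 × 4824 × 24 / 14.256 = 22577000 BTU
Cost = 22577000/10⁶ × 34.63 = $781.83

781.8 dollars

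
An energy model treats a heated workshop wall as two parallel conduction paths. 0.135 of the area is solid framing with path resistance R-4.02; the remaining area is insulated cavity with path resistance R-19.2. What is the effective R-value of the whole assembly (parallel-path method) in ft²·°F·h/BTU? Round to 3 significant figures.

12.7 ft²·°F·h/BTU

U_eff = 0.865/19.2 + 0.135/4.02 = 0.04505 + 0.03358 = 0.07863
R_eff = 1/U_eff = 12.72 ft²·°F·h/BTU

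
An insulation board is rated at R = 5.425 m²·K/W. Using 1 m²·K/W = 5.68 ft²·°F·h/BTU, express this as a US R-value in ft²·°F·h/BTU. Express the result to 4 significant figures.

R_US = 5.425 × 5.68 = 30.814

30.81 ft²·°F·h/BTU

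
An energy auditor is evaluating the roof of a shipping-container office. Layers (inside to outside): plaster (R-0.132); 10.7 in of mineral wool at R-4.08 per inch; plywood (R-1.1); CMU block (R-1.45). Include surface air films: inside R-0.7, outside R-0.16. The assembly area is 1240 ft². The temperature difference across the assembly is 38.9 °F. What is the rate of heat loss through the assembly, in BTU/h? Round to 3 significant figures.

10.7 × 4.08 = 43.66
R_total = 0.7 + 0.132 + 43.66 + 1.1 + 1.45 + 0.16 = 47.2 ft²·°F·h/BTU
Q = A·ΔT/R = 1240 × 38.9 / 47.2 = 1022 BTU/h

1020 BTU/h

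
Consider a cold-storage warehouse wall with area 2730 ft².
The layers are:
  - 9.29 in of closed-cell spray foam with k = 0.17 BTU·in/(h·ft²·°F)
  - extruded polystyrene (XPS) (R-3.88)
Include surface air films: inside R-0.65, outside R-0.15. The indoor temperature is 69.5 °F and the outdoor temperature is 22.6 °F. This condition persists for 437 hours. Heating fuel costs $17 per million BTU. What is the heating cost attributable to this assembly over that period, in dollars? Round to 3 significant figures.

9.29/0.17 = 54.65
R_total = 0.65 + 54.65 + 3.88 + 0.15 = 59.33 ft²·°F·h/BTU
Q = 2730 × (69.5 − 22.6) / 59.33 = 2158 BTU/h
E = 2158 × 437 = 943100 BTU
Cost = 943100/10⁶ × 17 = $16.03

16.0 dollars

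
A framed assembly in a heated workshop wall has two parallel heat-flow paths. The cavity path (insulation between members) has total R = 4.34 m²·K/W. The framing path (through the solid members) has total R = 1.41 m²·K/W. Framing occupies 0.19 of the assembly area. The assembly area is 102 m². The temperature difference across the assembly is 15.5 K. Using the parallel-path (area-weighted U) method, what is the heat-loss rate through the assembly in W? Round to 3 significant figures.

508 W

U_eff = 0.81/4.34 + 0.19/1.41 = 0.1866 + 0.1348 = 0.3214
R_eff = 1/U_eff = 3.112 m²·K/W
Q = 102 × 15.5 / 3.112 = 508.1 W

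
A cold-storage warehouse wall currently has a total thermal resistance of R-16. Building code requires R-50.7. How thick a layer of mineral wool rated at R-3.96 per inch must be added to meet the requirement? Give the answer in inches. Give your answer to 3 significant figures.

8.76 in

ΔR = 50.7 − 16 = 34.7 ft²·°F·h/BTU
L = ΔR / (R/in) = 34.7/3.96 = 8.763 in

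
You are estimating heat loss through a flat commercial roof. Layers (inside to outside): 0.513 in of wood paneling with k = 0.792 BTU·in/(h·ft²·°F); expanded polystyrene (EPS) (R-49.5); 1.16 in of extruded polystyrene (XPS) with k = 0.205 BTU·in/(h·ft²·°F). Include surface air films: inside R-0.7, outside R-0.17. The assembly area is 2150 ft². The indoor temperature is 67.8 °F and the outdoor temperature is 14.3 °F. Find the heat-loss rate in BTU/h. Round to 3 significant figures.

2030 BTU/h

0.513/0.792 = 0.6477
1.16/0.205 = 5.659
R_total = 0.7 + 0.6477 + 49.5 + 5.659 + 0.17 = 56.68 ft²·°F·h/BTU
Q = A·ΔT/R = 2150 × (67.8 − 14.3) / 56.68 = 2030 BTU/h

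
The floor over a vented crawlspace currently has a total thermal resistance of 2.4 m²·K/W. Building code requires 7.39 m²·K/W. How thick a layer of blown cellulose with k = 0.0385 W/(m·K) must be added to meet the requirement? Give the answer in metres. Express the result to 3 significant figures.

ΔR = 7.39 − 2.4 = 4.99 m²·K/W
L = ΔR × k = 4.99 × 0.0385 = 0.1921 m

0.192 m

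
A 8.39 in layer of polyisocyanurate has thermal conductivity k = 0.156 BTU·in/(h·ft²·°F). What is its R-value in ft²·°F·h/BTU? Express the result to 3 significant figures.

R = L/k = 8.39/0.156 = 53.78 ft²·°F·h/BTU

53.8 ft²·°F·h/BTU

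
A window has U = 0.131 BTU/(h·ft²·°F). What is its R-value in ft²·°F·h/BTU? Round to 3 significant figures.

R = 1/U = 1/0.131 = 7.634

7.63 ft²·°F·h/BTU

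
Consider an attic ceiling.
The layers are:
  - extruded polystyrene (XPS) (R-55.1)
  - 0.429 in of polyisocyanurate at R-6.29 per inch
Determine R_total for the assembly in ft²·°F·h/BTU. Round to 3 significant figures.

57.8 ft²·°F·h/BTU

0.429 × 6.29 = 2.698
R_total = 55.1 + 2.698 = 57.8 ft²·°F·h/BTU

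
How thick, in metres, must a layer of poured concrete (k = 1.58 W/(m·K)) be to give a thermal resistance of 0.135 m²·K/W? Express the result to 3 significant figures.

0.213 m

L = R·k = 0.135 × 1.58 = 0.2133 m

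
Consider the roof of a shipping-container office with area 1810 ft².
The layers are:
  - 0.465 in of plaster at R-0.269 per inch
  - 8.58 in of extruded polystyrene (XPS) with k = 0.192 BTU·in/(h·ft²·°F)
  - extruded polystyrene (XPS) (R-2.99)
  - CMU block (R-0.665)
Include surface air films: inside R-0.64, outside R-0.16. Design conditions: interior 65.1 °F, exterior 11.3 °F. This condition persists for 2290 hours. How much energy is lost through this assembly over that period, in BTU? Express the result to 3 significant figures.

4530000 BTU

0.465 × 0.269 = 0.1251
8.58/0.192 = 44.69
R_total = 0.64 + 0.1251 + 44.69 + 2.99 + 0.665 + 0.16 = 49.27 ft²·°F·h/BTU
Q = 1810 × (65.1 − 11.3) / 49.27 = 1977 BTU/h
E = 1977 × 2290 = 4526000 BTU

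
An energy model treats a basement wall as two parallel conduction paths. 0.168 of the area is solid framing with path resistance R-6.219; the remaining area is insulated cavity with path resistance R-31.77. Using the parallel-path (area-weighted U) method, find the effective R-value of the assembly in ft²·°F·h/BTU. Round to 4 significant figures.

U_eff = 0.832/31.77 + 0.168/6.219 = 0.026188 + 0.027014 = 0.053202
R_eff = 1/U_eff = 18.796 ft²·°F·h/BTU

18.80 ft²·°F·h/BTU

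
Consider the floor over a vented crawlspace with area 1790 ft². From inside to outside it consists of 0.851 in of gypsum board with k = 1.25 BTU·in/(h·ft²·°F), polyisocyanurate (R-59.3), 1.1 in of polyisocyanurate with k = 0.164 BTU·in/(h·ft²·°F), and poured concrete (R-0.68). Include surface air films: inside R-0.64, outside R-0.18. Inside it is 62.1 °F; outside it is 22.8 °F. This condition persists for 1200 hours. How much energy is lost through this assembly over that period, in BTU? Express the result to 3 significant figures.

0.851/1.25 = 0.6808
1.1/0.164 = 6.707
R_total = 0.64 + 0.6808 + 59.3 + 6.707 + 0.68 + 0.18 = 68.19 ft²·°F·h/BTU
Q = 1790 × (62.1 − 22.8) / 68.19 = 1032 BTU/h
E = 1032 × 1200 = 1238000 BTU

1240000 BTU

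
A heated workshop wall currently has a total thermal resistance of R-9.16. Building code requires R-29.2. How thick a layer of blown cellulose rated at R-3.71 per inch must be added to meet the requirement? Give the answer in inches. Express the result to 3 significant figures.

5.40 in

ΔR = 29.2 − 9.16 = 20.04 ft²·°F·h/BTU
L = ΔR / (R/in) = 20.04/3.71 = 5.402 in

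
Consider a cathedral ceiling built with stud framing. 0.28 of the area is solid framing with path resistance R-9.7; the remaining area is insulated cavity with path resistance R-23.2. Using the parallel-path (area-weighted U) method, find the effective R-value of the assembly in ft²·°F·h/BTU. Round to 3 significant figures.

16.7 ft²·°F·h/BTU

U_eff = 0.72/23.2 + 0.28/9.7 = 0.03103 + 0.02887 = 0.0599
R_eff = 1/U_eff = 16.69 ft²·°F·h/BTU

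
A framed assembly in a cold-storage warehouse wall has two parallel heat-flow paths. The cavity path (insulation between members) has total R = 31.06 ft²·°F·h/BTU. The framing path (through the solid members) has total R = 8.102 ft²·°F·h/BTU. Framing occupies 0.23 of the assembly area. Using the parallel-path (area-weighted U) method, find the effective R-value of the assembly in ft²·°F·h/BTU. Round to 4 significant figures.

18.80 ft²·°F·h/BTU

U_eff = 0.77/31.06 + 0.23/8.102 = 0.024791 + 0.028388 = 0.053179
R_eff = 1/U_eff = 18.804 ft²·°F·h/BTU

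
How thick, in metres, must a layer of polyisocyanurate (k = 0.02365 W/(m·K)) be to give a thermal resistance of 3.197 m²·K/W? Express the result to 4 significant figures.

0.07561 m

L = R·k = 3.197 × 0.02365 = 0.075609 m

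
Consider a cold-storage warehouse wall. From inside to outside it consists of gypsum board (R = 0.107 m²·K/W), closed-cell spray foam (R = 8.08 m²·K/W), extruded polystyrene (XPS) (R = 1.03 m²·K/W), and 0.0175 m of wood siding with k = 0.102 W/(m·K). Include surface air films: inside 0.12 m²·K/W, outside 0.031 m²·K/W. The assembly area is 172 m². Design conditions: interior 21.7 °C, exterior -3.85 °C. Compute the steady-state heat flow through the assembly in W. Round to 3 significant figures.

461 W

0.0175/0.102 = 0.1716
R_total = 0.12 + 0.107 + 8.08 + 1.03 + 0.1716 + 0.031 = 9.54 m²·K/W
Q = A·ΔT/R = 172 × (21.7 − (-3.85)) / 9.54 = 460.7 W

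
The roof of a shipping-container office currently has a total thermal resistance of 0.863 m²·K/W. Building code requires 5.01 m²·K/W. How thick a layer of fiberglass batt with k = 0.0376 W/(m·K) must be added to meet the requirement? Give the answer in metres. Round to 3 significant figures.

ΔR = 5.01 − 0.863 = 4.147 m²·K/W
L = ΔR × k = 4.147 × 0.0376 = 0.1559 m

0.156 m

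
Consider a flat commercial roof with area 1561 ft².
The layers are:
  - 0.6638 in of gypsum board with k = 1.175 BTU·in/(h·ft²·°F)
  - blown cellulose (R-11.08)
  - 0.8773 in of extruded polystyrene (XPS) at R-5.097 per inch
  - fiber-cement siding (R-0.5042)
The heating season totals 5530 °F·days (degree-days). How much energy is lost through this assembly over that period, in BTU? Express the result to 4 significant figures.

12460000 BTU

0.6638/1.175 = 0.56494
0.8773 × 5.097 = 4.4716
R_total = 0.56494 + 11.08 + 4.4716 + 0.5042 = 16.621 ft²·°F·h/BTU
E = A × HDD × 24 / R = 1561 × 5530 × 24 / 16.621 = 12465000 BTU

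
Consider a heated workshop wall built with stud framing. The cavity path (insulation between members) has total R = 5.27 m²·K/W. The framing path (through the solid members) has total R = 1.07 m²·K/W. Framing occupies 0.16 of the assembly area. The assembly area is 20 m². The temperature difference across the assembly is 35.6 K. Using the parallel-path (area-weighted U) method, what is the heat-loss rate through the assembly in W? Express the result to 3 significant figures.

U_eff = 0.84/5.27 + 0.16/1.07 = 0.1594 + 0.1495 = 0.3089
R_eff = 1/U_eff = 3.237 m²·K/W
Q = 20 × 35.6 / 3.237 = 220 W

220 W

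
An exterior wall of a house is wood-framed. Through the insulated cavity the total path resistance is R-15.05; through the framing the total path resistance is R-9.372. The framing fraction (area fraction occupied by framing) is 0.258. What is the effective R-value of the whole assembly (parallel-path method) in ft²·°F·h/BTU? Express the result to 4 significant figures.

13.02 ft²·°F·h/BTU

U_eff = 0.742/15.05 + 0.258/9.372 = 0.049302 + 0.027529 = 0.076831
R_eff = 1/U_eff = 13.016 ft²·°F·h/BTU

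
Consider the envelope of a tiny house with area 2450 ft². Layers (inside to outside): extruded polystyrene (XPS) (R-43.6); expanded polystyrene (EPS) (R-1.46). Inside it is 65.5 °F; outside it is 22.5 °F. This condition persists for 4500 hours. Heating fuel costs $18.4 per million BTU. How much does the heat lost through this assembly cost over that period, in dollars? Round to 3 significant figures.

R_total = 43.6 + 1.46 = 45.06 ft²·°F·h/BTU
Q = 2450 × (65.5 − 22.5) / 45.06 = 2338 BTU/h
E = 2338 × 4500 = 10520000 BTU
Cost = 10520000/10⁶ × 18.4 = $193.6

194 dollars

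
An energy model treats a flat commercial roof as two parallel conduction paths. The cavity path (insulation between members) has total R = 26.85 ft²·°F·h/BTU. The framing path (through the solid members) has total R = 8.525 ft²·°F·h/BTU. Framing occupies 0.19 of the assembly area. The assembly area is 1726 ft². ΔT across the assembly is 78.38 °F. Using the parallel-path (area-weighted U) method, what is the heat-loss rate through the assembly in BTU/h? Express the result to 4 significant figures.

U_eff = 0.81/26.85 + 0.19/8.525 = 0.030168 + 0.022287 = 0.052455
R_eff = 1/U_eff = 19.064 ft²·°F·h/BTU
Q = 1726 × 78.38 / 19.064 = 7096.3 BTU/h

7096 BTU/h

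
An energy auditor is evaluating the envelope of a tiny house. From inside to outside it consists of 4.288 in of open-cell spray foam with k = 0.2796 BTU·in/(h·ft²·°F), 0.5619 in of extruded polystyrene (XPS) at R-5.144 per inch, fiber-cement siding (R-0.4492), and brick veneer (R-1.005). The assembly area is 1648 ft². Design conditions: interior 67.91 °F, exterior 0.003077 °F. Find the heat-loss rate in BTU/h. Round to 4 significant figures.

4.288/0.2796 = 15.336
0.5619 × 5.144 = 2.8904
R_total = 15.336 + 2.8904 + 0.4492 + 1.005 = 19.681 ft²·°F·h/BTU
Q = A·ΔT/R = 1648 × (67.91 − 0.003077) / 19.681 = 5686.3 BTU/h

5686 BTU/h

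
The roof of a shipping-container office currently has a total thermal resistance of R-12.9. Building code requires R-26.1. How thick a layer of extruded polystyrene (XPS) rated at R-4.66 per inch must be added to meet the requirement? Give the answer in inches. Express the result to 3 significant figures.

2.83 in

ΔR = 26.1 − 12.9 = 13.2 ft²·°F·h/BTU
L = ΔR / (R/in) = 13.2/4.66 = 2.833 in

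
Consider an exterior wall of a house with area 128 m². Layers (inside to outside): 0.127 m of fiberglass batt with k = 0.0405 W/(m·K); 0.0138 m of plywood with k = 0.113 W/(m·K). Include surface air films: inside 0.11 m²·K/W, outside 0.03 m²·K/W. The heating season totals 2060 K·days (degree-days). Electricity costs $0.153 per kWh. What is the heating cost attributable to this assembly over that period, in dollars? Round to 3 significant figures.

0.127/0.0405 = 3.136
0.0138/0.113 = 0.1221
R_total = 0.11 + 3.136 + 0.1221 + 0.03 = 3.398 m²·K/W
E = A × HDD × 24 / R / 1000 = 128 × 2060 × 24 / 3.398 / 1000 = 1862 kWh
Cost = 1862 × 0.153 = $284.9

285 dollars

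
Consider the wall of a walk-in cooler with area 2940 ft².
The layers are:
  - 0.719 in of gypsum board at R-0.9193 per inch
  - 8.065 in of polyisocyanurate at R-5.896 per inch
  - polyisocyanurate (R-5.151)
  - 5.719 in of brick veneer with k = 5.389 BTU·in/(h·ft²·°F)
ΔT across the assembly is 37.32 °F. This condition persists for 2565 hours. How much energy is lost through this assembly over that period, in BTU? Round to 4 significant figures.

5171000 BTU

0.719 × 0.9193 = 0.66098
8.065 × 5.896 = 47.551
5.719/5.389 = 1.0612
R_total = 0.66098 + 47.551 + 5.151 + 1.0612 = 54.424 ft²·°F·h/BTU
Q = 2940 × 37.32 / 54.424 = 2016 BTU/h
E = 2016 × 2565 = 5171100 BTU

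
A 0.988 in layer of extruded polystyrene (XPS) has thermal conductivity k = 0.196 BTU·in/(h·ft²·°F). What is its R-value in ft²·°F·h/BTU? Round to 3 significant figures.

5.04 ft²·°F·h/BTU

R = L/k = 0.988/0.196 = 5.041 ft²·°F·h/BTU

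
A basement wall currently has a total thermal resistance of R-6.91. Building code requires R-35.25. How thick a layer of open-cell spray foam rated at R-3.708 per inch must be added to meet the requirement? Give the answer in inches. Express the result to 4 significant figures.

ΔR = 35.25 − 6.91 = 28.34 ft²·°F·h/BTU
L = ΔR / (R/in) = 28.34/3.708 = 7.6429 in

7.643 in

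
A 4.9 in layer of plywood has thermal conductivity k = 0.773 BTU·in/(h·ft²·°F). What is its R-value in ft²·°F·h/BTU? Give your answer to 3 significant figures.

6.34 ft²·°F·h/BTU

R = L/k = 4.9/0.773 = 6.339 ft²·°F·h/BTU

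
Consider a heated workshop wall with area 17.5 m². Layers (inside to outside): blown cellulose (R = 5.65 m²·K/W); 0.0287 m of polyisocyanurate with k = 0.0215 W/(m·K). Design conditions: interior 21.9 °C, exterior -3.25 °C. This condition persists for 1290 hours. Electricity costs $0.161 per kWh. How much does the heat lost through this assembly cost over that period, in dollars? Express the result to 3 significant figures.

13.1 dollars

0.0287/0.0215 = 1.335
R_total = 5.65 + 1.335 = 6.985 m²·K/W
Q = 17.5 × (21.9 − (-3.25)) / 6.985 = 63.01 W
E = 63.01 W × 1290 h / 1000 = 81.28 kWh
Cost = 81.28 × 0.161 = $13.09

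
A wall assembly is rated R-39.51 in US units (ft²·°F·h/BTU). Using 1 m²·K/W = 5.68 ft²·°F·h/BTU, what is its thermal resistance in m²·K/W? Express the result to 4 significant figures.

6.956 m²·K/W

R_SI = 39.51/5.68 = 6.956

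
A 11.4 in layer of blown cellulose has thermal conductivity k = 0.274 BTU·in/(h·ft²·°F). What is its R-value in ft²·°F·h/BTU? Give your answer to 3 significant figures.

41.6 ft²·°F·h/BTU

R = L/k = 11.4/0.274 = 41.61 ft²·°F·h/BTU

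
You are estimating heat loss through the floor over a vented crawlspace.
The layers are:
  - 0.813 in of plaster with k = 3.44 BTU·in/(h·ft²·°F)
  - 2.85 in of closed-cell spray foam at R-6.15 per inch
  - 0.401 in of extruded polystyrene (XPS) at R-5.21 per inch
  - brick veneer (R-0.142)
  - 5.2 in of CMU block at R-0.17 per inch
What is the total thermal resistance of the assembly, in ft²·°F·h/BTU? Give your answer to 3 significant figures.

0.813/3.44 = 0.2363
2.85 × 6.15 = 17.53
0.401 × 5.21 = 2.089
5.2 × 0.17 = 0.884
R_total = 0.2363 + 17.53 + 2.089 + 0.142 + 0.884 = 20.88 ft²·°F·h/BTU

20.9 ft²·°F·h/BTU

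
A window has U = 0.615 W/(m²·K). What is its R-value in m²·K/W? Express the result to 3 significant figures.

R = 1/U = 1/0.615 = 1.626

1.63 m²·K/W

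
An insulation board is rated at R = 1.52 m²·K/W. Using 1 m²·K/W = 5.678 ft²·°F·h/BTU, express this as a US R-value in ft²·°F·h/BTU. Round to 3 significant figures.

8.63 ft²·°F·h/BTU

R_US = 1.52 × 5.678 = 8.631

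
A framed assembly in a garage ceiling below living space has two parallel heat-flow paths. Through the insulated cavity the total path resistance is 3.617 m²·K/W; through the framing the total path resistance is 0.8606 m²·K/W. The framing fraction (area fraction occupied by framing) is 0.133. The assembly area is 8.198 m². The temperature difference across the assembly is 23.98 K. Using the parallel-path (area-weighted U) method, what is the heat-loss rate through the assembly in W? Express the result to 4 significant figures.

U_eff = 0.867/3.617 + 0.133/0.8606 = 0.2397 + 0.15454 = 0.39424
R_eff = 1/U_eff = 2.5365 m²·K/W
Q = 8.198 × 23.98 / 2.5365 = 77.504 W

77.50 W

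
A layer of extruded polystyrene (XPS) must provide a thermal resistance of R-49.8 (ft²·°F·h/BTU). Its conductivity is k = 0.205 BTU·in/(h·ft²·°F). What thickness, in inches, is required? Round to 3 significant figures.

L = R × k = 49.8 × 0.205 = 10.21 in

10.2 in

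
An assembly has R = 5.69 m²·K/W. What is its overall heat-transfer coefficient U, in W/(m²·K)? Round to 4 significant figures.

0.1757 W/(m²·K)

U = 1/R = 1/5.69 = 0.17575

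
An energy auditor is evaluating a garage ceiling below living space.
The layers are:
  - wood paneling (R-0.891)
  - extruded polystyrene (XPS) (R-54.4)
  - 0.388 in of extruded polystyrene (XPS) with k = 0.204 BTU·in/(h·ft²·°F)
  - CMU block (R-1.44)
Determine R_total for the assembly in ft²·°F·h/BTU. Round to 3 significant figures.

0.388/0.204 = 1.902
R_total = 0.891 + 54.4 + 1.902 + 1.44 = 58.63 ft²·°F·h/BTU

58.6 ft²·°F·h/BTU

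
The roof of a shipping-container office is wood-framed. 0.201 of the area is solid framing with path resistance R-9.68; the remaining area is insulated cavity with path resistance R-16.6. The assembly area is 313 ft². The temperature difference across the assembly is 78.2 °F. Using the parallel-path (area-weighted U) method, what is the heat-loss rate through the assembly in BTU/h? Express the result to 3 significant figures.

U_eff = 0.799/16.6 + 0.201/9.68 = 0.04813 + 0.02076 = 0.0689
R_eff = 1/U_eff = 14.51 ft²·°F·h/BTU
Q = 313 × 78.2 / 14.51 = 1686 BTU/h

1690 BTU/h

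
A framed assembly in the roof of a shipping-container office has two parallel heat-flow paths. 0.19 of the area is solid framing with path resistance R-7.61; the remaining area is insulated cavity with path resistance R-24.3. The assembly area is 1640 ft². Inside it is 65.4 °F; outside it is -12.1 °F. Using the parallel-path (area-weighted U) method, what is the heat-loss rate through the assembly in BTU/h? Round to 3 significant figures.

7410 BTU/h

U_eff = 0.81/24.3 + 0.19/7.61 = 0.03333 + 0.02497 = 0.0583
R_eff = 1/U_eff = 17.15 ft²·°F·h/BTU
Q = 1640 × (65.4 − (-12.1)) / 17.15 = 7410 BTU/h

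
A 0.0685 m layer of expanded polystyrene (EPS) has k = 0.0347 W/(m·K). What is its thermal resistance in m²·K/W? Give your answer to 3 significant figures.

R = L/k = 0.0685/0.0347 = 1.974 m²·K/W

1.97 m²·K/W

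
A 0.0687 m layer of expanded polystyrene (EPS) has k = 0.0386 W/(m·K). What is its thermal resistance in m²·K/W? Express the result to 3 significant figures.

1.78 m²·K/W

R = L/k = 0.0687/0.0386 = 1.78 m²·K/W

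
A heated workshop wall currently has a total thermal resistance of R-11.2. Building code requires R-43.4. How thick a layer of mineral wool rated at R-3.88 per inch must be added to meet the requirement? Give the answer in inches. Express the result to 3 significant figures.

8.30 in

ΔR = 43.4 − 11.2 = 32.2 ft²·°F·h/BTU
L = ΔR / (R/in) = 32.2/3.88 = 8.299 in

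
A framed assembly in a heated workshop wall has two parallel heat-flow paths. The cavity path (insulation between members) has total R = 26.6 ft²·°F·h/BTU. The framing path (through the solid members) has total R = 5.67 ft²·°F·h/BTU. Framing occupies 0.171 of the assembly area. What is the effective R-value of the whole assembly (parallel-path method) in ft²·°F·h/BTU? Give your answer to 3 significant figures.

U_eff = 0.829/26.6 + 0.171/5.67 = 0.03117 + 0.03016 = 0.06132
R_eff = 1/U_eff = 16.31 ft²·°F·h/BTU

16.3 ft²·°F·h/BTU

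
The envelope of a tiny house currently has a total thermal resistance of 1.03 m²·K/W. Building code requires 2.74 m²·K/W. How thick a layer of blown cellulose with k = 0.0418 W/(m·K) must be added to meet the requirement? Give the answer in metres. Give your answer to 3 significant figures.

ΔR = 2.74 − 1.03 = 1.71 m²·K/W
L = ΔR × k = 1.71 × 0.0418 = 0.07148 m

0.0715 m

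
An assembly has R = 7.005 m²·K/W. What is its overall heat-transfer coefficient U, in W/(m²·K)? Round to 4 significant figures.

0.1428 W/(m²·K)

U = 1/R = 1/7.005 = 0.14276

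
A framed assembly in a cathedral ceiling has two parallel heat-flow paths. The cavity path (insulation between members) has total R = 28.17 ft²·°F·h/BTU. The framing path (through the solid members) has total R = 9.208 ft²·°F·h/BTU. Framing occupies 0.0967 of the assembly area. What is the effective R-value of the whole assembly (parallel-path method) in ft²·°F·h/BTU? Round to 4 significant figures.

U_eff = 0.9033/28.17 + 0.0967/9.208 = 0.032066 + 0.010502 = 0.042568
R_eff = 1/U_eff = 23.492 ft²·°F·h/BTU

23.49 ft²·°F·h/BTU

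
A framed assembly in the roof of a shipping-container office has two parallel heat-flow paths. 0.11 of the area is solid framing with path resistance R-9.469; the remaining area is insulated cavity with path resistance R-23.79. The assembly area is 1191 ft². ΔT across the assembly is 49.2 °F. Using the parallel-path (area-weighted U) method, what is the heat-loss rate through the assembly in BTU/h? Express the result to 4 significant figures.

U_eff = 0.89/23.79 + 0.11/9.469 = 0.037411 + 0.011617 = 0.049028
R_eff = 1/U_eff = 20.397 ft²·°F·h/BTU
Q = 1191 × 49.2 / 20.397 = 2872.9 BTU/h

2873 BTU/h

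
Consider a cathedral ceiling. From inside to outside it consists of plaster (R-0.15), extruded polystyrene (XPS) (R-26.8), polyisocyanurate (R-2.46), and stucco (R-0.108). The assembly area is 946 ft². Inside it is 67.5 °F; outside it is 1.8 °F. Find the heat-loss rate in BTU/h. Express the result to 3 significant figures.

R_total = 0.15 + 26.8 + 2.46 + 0.108 = 29.52 ft²·°F·h/BTU
Q = A·ΔT/R = 946 × (67.5 − 1.8) / 29.52 = 2106 BTU/h

2110 BTU/h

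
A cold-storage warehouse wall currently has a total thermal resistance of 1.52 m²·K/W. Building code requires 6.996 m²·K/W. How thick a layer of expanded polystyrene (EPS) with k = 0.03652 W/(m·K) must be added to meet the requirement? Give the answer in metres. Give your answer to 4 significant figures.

0.2000 m

ΔR = 6.996 − 1.52 = 5.476 m²·K/W
L = ΔR × k = 5.476 × 0.03652 = 0.19998 m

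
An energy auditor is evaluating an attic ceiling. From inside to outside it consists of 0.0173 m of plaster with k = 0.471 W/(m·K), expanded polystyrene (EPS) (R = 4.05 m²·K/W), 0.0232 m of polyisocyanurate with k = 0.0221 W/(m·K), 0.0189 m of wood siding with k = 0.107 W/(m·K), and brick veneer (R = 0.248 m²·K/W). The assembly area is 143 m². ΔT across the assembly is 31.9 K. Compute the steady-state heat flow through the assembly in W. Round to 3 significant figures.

820 W

0.0173/0.471 = 0.03673
0.0232/0.0221 = 1.05
0.0189/0.107 = 0.1766
R_total = 0.03673 + 4.05 + 1.05 + 0.1766 + 0.248 = 5.561 m²·K/W
Q = A·ΔT/R = 143 × 31.9 / 5.561 = 820.3 W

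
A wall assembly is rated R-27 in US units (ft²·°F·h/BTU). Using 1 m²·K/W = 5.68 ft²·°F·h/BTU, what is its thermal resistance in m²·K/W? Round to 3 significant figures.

4.75 m²·K/W

R_SI = 27/5.68 = 4.754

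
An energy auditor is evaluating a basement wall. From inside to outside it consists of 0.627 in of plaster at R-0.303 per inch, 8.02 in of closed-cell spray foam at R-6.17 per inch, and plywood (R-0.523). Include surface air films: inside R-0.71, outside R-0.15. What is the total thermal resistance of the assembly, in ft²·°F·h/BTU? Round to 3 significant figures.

51.1 ft²·°F·h/BTU

0.627 × 0.303 = 0.19
8.02 × 6.17 = 49.48
R_total = 0.71 + 0.19 + 49.48 + 0.523 + 0.15 = 51.06 ft²·°F·h/BTU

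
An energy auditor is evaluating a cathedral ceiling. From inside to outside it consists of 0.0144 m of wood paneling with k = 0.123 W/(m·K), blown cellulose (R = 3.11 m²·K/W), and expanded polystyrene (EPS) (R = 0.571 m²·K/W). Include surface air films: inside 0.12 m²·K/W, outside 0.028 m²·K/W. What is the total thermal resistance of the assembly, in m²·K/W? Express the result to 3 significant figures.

3.95 m²·K/W

0.0144/0.123 = 0.1171
R_total = 0.12 + 0.1171 + 3.11 + 0.571 + 0.028 = 3.946 m²·K/W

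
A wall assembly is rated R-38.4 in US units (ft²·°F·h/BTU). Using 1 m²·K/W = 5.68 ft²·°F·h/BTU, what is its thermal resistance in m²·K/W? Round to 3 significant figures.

6.76 m²·K/W

R_SI = 38.4/5.68 = 6.761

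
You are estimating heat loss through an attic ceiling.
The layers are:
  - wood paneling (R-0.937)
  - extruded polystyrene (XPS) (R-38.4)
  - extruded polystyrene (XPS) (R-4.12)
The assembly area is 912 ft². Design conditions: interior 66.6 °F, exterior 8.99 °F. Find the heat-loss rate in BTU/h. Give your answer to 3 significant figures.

1210 BTU/h

R_total = 0.937 + 38.4 + 4.12 = 43.46 ft²·°F·h/BTU
Q = A·ΔT/R = 912 × (66.6 − 8.99) / 43.46 = 1209 BTU/h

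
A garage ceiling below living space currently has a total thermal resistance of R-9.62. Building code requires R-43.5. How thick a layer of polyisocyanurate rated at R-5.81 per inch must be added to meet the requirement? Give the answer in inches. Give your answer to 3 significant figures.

ΔR = 43.5 − 9.62 = 33.88 ft²·°F·h/BTU
L = ΔR / (R/in) = 33.88/5.81 = 5.831 in

5.83 in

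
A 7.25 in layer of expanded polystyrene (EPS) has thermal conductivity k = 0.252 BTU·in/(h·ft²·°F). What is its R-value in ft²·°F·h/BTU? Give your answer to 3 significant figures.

28.8 ft²·°F·h/BTU

R = L/k = 7.25/0.252 = 28.77 ft²·°F·h/BTU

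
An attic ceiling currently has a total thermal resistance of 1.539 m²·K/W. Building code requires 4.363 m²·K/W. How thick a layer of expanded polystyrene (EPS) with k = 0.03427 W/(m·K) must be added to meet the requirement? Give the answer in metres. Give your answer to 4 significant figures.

ΔR = 4.363 − 1.539 = 2.824 m²·K/W
L = ΔR × k = 2.824 × 0.03427 = 0.096778 m

0.09678 m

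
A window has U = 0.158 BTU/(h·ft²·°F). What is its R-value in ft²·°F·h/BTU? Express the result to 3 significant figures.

R = 1/U = 1/0.158 = 6.329

6.33 ft²·°F·h/BTU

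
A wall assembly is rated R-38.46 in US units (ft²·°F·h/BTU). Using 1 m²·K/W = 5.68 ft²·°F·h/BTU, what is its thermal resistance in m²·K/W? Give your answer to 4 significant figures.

R_SI = 38.46/5.68 = 6.7711

6.771 m²·K/W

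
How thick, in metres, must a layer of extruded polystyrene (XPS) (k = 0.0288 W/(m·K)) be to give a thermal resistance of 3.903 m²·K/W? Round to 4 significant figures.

L = R·k = 3.903 × 0.0288 = 0.11241 m

0.1124 m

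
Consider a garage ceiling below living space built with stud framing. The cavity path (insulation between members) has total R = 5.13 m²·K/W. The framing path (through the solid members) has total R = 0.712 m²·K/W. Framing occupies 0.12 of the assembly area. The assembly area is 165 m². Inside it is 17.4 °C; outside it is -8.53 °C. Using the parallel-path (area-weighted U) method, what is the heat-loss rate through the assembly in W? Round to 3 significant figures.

U_eff = 0.88/5.13 + 0.12/0.712 = 0.1715 + 0.1685 = 0.3401
R_eff = 1/U_eff = 2.94 m²·K/W
Q = 165 × (17.4 − (-8.53)) / 2.94 = 1455 W

1460 W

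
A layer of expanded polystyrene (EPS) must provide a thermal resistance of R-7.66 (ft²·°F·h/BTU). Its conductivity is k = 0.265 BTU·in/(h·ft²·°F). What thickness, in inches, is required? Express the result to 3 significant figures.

2.03 in

L = R × k = 7.66 × 0.265 = 2.03 in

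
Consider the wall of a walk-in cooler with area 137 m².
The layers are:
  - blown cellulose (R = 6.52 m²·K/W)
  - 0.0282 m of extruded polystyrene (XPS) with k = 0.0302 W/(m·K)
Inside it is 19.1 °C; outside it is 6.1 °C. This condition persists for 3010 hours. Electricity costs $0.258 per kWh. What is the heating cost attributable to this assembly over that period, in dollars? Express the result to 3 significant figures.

0.0282/0.0302 = 0.9338
R_total = 6.52 + 0.9338 = 7.454 m²·K/W
Q = 137 × (19.1 − 6.1) / 7.454 = 238.9 W
E = 238.9 W × 3010 h / 1000 = 719.2 kWh
Cost = 719.2 × 0.258 = $185.6

186 dollars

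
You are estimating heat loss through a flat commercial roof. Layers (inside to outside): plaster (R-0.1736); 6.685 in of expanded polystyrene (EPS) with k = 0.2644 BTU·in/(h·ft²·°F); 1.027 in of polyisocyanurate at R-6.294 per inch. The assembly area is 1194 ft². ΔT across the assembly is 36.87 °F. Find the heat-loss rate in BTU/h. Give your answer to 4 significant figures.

6.685/0.2644 = 25.284
1.027 × 6.294 = 6.4639
R_total = 0.1736 + 25.284 + 6.4639 = 31.921 ft²·°F·h/BTU
Q = A·ΔT/R = 1194 × 36.87 / 31.921 = 1379.1 BTU/h

1379 BTU/h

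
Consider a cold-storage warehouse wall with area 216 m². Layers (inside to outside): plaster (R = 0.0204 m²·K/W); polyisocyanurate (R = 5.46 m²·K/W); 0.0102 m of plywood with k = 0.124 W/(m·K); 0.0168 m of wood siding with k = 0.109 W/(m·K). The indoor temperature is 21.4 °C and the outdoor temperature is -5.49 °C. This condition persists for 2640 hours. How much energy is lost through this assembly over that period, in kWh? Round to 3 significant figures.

2680 kWh

0.0102/0.124 = 0.08226
0.0168/0.109 = 0.1541
R_total = 0.0204 + 5.46 + 0.08226 + 0.1541 = 5.717 m²·K/W
Q = 216 × (21.4 − (-5.49)) / 5.717 = 1016 W
E = 1016 W × 2640 h / 1000 = 2682 kWh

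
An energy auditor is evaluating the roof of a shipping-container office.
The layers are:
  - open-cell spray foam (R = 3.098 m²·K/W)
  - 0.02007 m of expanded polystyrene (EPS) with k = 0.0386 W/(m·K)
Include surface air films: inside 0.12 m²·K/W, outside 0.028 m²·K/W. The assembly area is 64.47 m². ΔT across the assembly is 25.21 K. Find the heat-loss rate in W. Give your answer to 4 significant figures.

0.02007/0.0386 = 0.51995
R_total = 0.12 + 3.098 + 0.51995 + 0.028 = 3.7659 m²·K/W
Q = A·ΔT/R = 64.47 × 25.21 / 3.7659 = 431.57 W

431.6 W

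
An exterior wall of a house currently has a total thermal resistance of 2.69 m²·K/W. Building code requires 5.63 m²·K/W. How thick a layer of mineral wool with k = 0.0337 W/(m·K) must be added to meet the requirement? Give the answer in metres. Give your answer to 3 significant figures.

0.0991 m

ΔR = 5.63 − 2.69 = 2.94 m²·K/W
L = ΔR × k = 2.94 × 0.0337 = 0.09908 m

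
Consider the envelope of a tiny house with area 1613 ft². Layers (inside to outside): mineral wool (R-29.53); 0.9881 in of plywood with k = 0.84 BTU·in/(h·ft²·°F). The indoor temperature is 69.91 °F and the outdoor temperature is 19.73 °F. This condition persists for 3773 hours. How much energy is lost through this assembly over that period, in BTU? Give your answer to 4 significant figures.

9945000 BTU

0.9881/0.84 = 1.1763
R_total = 29.53 + 1.1763 = 30.706 ft²·°F·h/BTU
Q = 1613 × (69.91 − 19.73) / 30.706 = 2636 BTU/h
E = 2636 × 3773 = 9945400 BTU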